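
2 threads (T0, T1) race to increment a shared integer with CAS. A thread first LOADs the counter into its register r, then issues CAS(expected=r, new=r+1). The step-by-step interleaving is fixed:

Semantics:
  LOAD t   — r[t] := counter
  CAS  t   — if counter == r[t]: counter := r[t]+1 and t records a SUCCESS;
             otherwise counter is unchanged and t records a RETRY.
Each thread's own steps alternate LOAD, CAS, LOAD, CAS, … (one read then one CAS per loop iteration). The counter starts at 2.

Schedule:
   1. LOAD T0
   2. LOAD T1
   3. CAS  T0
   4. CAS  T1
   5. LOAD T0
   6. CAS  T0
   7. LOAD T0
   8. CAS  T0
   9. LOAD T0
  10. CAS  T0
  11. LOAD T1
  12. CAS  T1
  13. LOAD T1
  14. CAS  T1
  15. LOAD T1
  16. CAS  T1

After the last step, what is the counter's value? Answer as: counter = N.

counter = 9

T0 LOAD — after: cnt=2, r=2 — load
T1 LOAD — after: cnt=2, r=2 — load
T0 CAS — after: cnt=3, r=2 — ok
T1 CAS — after: cnt=3, r=2 — retry
T0 LOAD — after: cnt=3, r=3 — load
T0 CAS — after: cnt=4, r=3 — ok
T0 LOAD — after: cnt=4, r=4 — load
T0 CAS — after: cnt=5, r=4 — ok
T0 LOAD — after: cnt=5, r=5 — load
T0 CAS — after: cnt=6, r=5 — ok
T1 LOAD — after: cnt=6, r=6 — load
T1 CAS — after: cnt=7, r=6 — ok
T1 LOAD — after: cnt=7, r=7 — load
T1 CAS — after: cnt=8, r=7 — ok
T1 LOAD — after: cnt=8, r=8 — load
T1 CAS — after: cnt=9, r=8 — ok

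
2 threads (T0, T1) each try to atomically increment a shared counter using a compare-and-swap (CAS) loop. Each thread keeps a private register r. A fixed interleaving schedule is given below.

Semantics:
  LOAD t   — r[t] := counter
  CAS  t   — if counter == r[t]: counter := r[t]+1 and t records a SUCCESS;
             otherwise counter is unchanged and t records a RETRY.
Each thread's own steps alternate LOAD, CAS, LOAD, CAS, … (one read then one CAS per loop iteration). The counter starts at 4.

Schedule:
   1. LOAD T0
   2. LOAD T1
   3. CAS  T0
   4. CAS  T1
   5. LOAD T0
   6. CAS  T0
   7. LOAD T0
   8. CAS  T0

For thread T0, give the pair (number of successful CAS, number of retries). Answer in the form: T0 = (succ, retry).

   1) LOAD T0:  M=4  r_T0=4
   2) LOAD T1:  M=4  r_T1=4
   3) CAS  T0:  M=5  r_T0=4 ✓
   4) CAS  T1:  M=5  r_T1=4 ✗
   5) LOAD T0:  M=5  r_T0=5
   6) CAS  T0:  M=6  r_T0=5 ✓
   7) LOAD T0:  M=6  r_T0=6
   8) CAS  T0:  M=7  r_T0=6 ✓

T0 = (3, 0)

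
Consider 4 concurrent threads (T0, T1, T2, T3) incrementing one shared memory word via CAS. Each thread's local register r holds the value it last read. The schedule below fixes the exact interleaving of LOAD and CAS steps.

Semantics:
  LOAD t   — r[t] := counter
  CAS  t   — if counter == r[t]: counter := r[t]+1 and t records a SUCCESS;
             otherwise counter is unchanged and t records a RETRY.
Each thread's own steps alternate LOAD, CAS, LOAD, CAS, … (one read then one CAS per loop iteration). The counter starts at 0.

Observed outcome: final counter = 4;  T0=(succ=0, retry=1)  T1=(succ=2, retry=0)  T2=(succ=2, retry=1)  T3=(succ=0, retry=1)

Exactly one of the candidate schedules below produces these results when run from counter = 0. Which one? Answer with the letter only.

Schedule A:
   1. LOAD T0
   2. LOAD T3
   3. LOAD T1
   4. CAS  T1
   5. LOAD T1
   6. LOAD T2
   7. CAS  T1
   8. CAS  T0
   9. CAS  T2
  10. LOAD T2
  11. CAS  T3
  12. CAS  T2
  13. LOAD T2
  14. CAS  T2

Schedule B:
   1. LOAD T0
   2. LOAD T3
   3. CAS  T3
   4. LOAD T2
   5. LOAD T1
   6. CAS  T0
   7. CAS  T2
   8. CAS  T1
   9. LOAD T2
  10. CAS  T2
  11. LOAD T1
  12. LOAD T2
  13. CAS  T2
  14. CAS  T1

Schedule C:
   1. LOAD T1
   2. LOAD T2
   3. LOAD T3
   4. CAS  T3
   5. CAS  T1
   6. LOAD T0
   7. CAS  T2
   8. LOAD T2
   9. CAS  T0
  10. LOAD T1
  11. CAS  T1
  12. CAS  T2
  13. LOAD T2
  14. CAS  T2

A

Run A:
#1 T0 reads 0
#2 T3 reads 0
#3 T1 reads 0
#4 T1 CAS(0→1) writes; counter now 1
#5 T1 reads 1
#6 T2 reads 1
#7 T1 CAS(1→2) writes; counter now 2
#8 T0 CAS(0→1) fails; counter now 2
#9 T2 CAS(1→2) fails; counter now 2
#10 T2 reads 2
#11 T3 CAS(0→1) fails; counter now 2
#12 T2 CAS(2→3) writes; counter now 3
#13 T2 reads 3
#14 T2 CAS(3→4) writes; counter now 4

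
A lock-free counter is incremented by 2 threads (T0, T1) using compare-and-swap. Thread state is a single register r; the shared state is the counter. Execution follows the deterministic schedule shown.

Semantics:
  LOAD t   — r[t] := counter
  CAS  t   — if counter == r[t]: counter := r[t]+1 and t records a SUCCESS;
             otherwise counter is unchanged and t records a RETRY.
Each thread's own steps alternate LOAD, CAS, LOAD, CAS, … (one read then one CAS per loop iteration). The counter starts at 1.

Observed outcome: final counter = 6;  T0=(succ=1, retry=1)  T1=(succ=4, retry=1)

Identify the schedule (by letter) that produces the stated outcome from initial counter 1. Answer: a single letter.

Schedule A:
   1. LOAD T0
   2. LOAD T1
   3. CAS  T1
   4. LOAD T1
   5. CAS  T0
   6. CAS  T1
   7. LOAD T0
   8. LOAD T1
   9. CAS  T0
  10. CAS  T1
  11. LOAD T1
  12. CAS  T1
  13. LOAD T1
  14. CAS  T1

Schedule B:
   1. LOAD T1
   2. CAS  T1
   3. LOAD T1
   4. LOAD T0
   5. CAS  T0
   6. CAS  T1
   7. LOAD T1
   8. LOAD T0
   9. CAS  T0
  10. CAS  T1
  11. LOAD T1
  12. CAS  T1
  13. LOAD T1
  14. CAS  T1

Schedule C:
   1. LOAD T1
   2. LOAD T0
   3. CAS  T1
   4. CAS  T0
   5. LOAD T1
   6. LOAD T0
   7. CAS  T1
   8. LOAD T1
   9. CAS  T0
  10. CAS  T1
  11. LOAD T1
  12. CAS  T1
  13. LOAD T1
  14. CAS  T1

A

Simulating candidate A:
T0 LOAD — after: cnt=1, r=1 — load
T1 LOAD — after: cnt=1, r=1 — load
T1 CAS — after: cnt=2, r=1 — ok
T1 LOAD — after: cnt=2, r=2 — load
T0 CAS — after: cnt=2, r=1 — retry
T1 CAS — after: cnt=3, r=2 — ok
T0 LOAD — after: cnt=3, r=3 — load
T1 LOAD — after: cnt=3, r=3 — load
T0 CAS — after: cnt=4, r=3 — ok
T1 CAS — after: cnt=4, r=3 — retry
T1 LOAD — after: cnt=4, r=4 — load
T1 CAS — after: cnt=5, r=4 — ok
T1 LOAD — after: cnt=5, r=5 — load
T1 CAS — after: cnt=6, r=5 — ok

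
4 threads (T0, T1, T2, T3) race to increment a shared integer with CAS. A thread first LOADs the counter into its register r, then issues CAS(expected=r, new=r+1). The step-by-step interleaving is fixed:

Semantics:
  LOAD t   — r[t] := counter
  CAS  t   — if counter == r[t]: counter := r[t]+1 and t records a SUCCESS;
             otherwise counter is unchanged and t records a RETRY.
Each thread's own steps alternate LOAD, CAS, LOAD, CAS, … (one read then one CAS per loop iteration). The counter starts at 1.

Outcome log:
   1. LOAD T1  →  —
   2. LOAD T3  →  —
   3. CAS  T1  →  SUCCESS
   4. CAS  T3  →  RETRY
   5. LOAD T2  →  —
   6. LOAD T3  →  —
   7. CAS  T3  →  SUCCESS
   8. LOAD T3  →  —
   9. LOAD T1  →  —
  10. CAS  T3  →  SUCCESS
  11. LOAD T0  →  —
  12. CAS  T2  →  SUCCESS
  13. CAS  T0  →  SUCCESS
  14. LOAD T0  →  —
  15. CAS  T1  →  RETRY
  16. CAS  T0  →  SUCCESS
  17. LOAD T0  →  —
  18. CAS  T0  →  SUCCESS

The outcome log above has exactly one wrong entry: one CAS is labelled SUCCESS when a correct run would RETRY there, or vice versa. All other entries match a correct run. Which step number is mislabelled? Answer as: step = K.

Correct run:
#1 T1 reads 1
#2 T3 reads 1
#3 T1 CAS(1→2) writes; counter now 2
#4 T3 CAS(1→2) fails; counter now 2
#5 T2 reads 2
#6 T3 reads 2
#7 T3 CAS(2→3) writes; counter now 3
#8 T3 reads 3
#9 T1 reads 3
#10 T3 CAS(3→4) writes; counter now 4
#11 T0 reads 4
#12 T2 CAS(2→3) fails; counter now 4
#13 T0 CAS(4→5) writes; counter now 5
#14 T0 reads 5
#15 T1 CAS(3→4) fails; counter now 5
#16 T0 CAS(5→6) writes; counter now 6
#17 T0 reads 6
#18 T0 CAS(6→7) writes; counter now 7
Flip is step 12.

step = 12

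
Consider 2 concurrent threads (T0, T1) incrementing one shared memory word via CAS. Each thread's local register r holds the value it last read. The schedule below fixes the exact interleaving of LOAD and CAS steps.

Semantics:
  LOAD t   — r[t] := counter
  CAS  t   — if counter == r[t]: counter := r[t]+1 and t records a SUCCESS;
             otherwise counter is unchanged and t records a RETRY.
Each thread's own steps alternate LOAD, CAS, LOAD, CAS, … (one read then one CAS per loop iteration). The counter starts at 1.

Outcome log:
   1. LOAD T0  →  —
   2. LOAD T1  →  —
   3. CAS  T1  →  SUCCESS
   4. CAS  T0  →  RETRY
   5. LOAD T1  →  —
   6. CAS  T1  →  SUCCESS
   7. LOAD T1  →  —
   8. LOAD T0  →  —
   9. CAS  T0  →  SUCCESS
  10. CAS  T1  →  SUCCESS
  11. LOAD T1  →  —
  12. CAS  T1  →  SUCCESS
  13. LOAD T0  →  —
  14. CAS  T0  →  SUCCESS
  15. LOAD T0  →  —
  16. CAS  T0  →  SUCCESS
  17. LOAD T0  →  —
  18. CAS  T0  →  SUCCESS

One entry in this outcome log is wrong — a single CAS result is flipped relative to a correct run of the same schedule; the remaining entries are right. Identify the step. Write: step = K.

Reference trace:
step 1: T0 LOAD ⇒ load; ctr=1 reg=1
step 2: T1 LOAD ⇒ load; ctr=1 reg=1
step 3: T1 CAS ⇒ ok; ctr=2 reg=1
step 4: T0 CAS ⇒ retry; ctr=2 reg=1
step 5: T1 LOAD ⇒ load; ctr=2 reg=2
step 6: T1 CAS ⇒ ok; ctr=3 reg=2
step 7: T1 LOAD ⇒ load; ctr=3 reg=3
step 8: T0 LOAD ⇒ load; ctr=3 reg=3
step 9: T0 CAS ⇒ ok; ctr=4 reg=3
step 10: T1 CAS ⇒ retry; ctr=4 reg=3
step 11: T1 LOAD ⇒ load; ctr=4 reg=4
step 12: T1 CAS ⇒ ok; ctr=5 reg=4
step 13: T0 LOAD ⇒ load; ctr=5 reg=5
step 14: T0 CAS ⇒ ok; ctr=6 reg=5
step 15: T0 LOAD ⇒ load; ctr=6 reg=6
step 16: T0 CAS ⇒ ok; ctr=7 reg=6
step 17: T0 LOAD ⇒ load; ctr=7 reg=7
step 18: T0 CAS ⇒ ok; ctr=8 reg=7
Log disagrees first at step 10.

step = 10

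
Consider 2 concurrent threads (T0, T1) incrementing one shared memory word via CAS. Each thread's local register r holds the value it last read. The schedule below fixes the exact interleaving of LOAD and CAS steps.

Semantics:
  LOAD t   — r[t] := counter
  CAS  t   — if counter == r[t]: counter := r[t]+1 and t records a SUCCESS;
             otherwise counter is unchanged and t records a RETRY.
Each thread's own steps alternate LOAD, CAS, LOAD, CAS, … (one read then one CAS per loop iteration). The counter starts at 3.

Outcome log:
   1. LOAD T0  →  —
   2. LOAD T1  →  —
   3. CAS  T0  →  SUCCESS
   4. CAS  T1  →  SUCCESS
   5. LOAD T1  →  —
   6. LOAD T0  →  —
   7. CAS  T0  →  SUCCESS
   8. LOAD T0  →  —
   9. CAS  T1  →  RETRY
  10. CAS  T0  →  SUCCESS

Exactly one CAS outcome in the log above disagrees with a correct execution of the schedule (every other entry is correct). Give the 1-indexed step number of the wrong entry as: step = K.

step = 4

Re-executing:
1. LOAD T0 → mem=3 r[T0]=3 [LOAD]
2. LOAD T1 → mem=3 r[T1]=3 [LOAD]
3. CAS T0 → mem=4 r[T0]=3 [OK]
4. CAS T1 → mem=4 r[T1]=3 [RETRY]
5. LOAD T1 → mem=4 r[T1]=4 [LOAD]
6. LOAD T0 → mem=4 r[T0]=4 [LOAD]
7. CAS T0 → mem=5 r[T0]=4 [OK]
8. LOAD T0 → mem=5 r[T0]=5 [LOAD]
9. CAS T1 → mem=5 r[T1]=4 [RETRY]
10. CAS T0 → mem=6 r[T0]=5 [OK]
Log disagrees first at step 4.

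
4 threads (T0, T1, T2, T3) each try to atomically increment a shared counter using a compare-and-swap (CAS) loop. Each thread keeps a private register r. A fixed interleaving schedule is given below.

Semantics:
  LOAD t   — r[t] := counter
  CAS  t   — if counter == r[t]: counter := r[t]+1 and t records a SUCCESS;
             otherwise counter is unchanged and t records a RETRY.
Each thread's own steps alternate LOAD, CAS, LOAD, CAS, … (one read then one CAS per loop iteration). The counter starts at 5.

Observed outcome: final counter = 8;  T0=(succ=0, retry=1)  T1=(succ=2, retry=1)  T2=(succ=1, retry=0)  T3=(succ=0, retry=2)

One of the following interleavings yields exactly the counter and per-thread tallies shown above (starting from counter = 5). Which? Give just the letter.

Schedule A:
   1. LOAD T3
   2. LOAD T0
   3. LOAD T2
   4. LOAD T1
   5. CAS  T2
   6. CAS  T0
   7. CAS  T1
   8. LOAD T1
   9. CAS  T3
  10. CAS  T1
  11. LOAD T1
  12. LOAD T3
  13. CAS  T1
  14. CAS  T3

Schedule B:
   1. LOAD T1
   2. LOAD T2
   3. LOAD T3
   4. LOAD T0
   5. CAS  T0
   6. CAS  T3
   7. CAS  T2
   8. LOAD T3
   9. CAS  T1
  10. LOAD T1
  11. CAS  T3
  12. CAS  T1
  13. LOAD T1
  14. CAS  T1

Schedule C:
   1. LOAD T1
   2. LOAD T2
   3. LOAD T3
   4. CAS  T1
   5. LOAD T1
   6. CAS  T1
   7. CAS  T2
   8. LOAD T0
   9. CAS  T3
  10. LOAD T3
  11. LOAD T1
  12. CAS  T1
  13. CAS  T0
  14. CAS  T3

A

Run A:
   1) LOAD T3:  M=5  r_T3=5
   2) LOAD T0:  M=5  r_T0=5
   3) LOAD T2:  M=5  r_T2=5
   4) LOAD T1:  M=5  r_T1=5
   5) CAS  T2:  M=6  r_T2=5 ✓
   6) CAS  T0:  M=6  r_T0=5 ✗
   7) CAS  T1:  M=6  r_T1=5 ✗
   8) LOAD T1:  M=6  r_T1=6
   9) CAS  T3:  M=6  r_T3=5 ✗
  10) CAS  T1:  M=7  r_T1=6 ✓
  11) LOAD T1:  M=7  r_T1=7
  12) LOAD T3:  M=7  r_T3=7
  13) CAS  T1:  M=8  r_T1=7 ✓
  14) CAS  T3:  M=8  r_T3=7 ✗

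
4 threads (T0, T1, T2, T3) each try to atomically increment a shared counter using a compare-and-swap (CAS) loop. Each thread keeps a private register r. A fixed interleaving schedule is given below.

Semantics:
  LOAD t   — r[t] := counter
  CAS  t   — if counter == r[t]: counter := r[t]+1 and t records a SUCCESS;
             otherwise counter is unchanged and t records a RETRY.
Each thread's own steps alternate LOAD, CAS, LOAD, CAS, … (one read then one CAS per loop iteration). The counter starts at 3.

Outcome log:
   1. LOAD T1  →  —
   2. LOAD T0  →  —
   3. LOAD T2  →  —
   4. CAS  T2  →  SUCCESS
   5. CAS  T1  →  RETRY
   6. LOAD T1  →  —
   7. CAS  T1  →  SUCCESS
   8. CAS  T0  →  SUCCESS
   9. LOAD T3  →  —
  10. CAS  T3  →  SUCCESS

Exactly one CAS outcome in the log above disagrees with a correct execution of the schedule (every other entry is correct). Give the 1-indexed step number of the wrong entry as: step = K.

Reference trace:
step 1: T1 LOAD ⇒ load; ctr=3 reg=3
step 2: T0 LOAD ⇒ load; ctr=3 reg=3
step 3: T2 LOAD ⇒ load; ctr=3 reg=3
step 4: T2 CAS ⇒ ok; ctr=4 reg=3
step 5: T1 CAS ⇒ retry; ctr=4 reg=3
step 6: T1 LOAD ⇒ load; ctr=4 reg=4
step 7: T1 CAS ⇒ ok; ctr=5 reg=4
step 8: T0 CAS ⇒ retry; ctr=5 reg=3
step 9: T3 LOAD ⇒ load; ctr=5 reg=5
step 10: T3 CAS ⇒ ok; ctr=6 reg=5
Log disagrees first at step 8.

step = 8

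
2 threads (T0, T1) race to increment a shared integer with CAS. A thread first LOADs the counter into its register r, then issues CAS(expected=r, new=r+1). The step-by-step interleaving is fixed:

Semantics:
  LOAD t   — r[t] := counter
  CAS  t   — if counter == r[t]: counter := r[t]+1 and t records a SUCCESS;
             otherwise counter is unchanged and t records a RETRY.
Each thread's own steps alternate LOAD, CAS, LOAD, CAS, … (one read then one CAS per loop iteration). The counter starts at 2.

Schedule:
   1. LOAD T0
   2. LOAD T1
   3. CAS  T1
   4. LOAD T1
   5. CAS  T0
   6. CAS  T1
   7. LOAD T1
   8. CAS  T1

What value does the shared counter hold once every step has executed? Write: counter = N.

counter = 5

[1] T0.load  rd  (counter 2, T0.r 2)
[2] T1.load  rd  (counter 2, T1.r 2)
[3] T1.cas  hit  (counter 3, T1.r 2)
[4] T1.load  rd  (counter 3, T1.r 3)
[5] T0.cas  miss  (counter 3, T0.r 2)
[6] T1.cas  hit  (counter 4, T1.r 3)
[7] T1.load  rd  (counter 4, T1.r 4)
[8] T1.cas  hit  (counter 5, T1.r 4)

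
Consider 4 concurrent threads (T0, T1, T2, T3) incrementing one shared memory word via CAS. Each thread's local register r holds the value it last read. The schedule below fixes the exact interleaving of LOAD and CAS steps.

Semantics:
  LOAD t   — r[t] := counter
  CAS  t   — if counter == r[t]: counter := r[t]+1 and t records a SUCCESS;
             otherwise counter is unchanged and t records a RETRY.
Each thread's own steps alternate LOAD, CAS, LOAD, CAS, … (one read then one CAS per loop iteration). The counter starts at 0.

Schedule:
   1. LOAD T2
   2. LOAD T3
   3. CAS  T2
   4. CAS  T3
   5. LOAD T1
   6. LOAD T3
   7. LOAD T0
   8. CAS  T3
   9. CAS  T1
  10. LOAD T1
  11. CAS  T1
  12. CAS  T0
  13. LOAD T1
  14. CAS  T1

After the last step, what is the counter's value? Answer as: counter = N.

step 1: T2 LOAD ⇒ load; ctr=0 reg=0
step 2: T3 LOAD ⇒ load; ctr=0 reg=0
step 3: T2 CAS ⇒ ok; ctr=1 reg=0
step 4: T3 CAS ⇒ retry; ctr=1 reg=0
step 5: T1 LOAD ⇒ load; ctr=1 reg=1
step 6: T3 LOAD ⇒ load; ctr=1 reg=1
step 7: T0 LOAD ⇒ load; ctr=1 reg=1
step 8: T3 CAS ⇒ ok; ctr=2 reg=1
step 9: T1 CAS ⇒ retry; ctr=2 reg=1
step 10: T1 LOAD ⇒ load; ctr=2 reg=2
step 11: T1 CAS ⇒ ok; ctr=3 reg=2
step 12: T0 CAS ⇒ retry; ctr=3 reg=1
step 13: T1 LOAD ⇒ load; ctr=3 reg=3
step 14: T1 CAS ⇒ ok; ctr=4 reg=3

counter = 4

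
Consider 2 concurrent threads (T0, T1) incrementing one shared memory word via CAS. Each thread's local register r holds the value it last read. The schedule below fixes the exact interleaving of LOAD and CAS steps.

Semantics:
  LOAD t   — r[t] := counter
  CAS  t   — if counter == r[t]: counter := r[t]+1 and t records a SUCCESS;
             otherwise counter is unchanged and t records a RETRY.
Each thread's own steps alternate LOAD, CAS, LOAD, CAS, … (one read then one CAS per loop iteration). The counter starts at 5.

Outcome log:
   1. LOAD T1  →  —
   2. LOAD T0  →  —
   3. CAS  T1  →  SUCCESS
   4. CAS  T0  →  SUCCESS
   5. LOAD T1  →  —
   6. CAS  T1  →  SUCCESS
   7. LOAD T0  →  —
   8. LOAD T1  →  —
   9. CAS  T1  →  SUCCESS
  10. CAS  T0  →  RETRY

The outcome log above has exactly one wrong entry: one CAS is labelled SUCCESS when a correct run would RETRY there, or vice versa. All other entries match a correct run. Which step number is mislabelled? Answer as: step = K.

step = 4

Re-executing:
   1) LOAD T1:  M=5  r_T1=5
   2) LOAD T0:  M=5  r_T0=5
   3) CAS  T1:  M=6  r_T1=5 ✓
   4) CAS  T0:  M=6  r_T0=5 ✗
   5) LOAD T1:  M=6  r_T1=6
   6) CAS  T1:  M=7  r_T1=6 ✓
   7) LOAD T0:  M=7  r_T0=7
   8) LOAD T1:  M=7  r_T1=7
   9) CAS  T1:  M=8  r_T1=7 ✓
  10) CAS  T0:  M=8  r_T0=7 ✗
Flip is step 4.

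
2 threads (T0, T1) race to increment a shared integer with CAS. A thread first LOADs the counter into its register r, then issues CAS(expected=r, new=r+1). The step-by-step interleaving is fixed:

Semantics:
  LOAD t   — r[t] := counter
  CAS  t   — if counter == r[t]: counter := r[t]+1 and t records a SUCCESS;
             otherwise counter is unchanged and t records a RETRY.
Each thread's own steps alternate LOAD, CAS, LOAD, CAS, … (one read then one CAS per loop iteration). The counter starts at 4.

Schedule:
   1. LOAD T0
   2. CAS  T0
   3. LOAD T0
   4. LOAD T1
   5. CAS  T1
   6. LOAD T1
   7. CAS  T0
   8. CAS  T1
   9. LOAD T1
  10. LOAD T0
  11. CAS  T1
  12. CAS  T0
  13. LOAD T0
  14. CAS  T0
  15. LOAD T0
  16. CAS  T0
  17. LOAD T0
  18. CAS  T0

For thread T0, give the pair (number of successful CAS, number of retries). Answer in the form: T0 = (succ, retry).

   1) LOAD T0:  M=4  r_T0=4
   2) CAS  T0:  M=5  r_T0=4 ✓
   3) LOAD T0:  M=5  r_T0=5
   4) LOAD T1:  M=5  r_T1=5
   5) CAS  T1:  M=6  r_T1=5 ✓
   6) LOAD T1:  M=6  r_T1=6
   7) CAS  T0:  M=6  r_T0=5 ✗
   8) CAS  T1:  M=7  r_T1=6 ✓
   9) LOAD T1:  M=7  r_T1=7
  10) LOAD T0:  M=7  r_T0=7
  11) CAS  T1:  M=8  r_T1=7 ✓
  12) CAS  T0:  M=8  r_T0=7 ✗
  13) LOAD T0:  M=8  r_T0=8
  14) CAS  T0:  M=9  r_T0=8 ✓
  15) LOAD T0:  M=9  r_T0=9
  16) CAS  T0:  M=10  r_T0=9 ✓
  17) LOAD T0:  M=10  r_T0=10
  18) CAS  T0:  M=11  r_T0=10 ✓

T0 = (4, 2)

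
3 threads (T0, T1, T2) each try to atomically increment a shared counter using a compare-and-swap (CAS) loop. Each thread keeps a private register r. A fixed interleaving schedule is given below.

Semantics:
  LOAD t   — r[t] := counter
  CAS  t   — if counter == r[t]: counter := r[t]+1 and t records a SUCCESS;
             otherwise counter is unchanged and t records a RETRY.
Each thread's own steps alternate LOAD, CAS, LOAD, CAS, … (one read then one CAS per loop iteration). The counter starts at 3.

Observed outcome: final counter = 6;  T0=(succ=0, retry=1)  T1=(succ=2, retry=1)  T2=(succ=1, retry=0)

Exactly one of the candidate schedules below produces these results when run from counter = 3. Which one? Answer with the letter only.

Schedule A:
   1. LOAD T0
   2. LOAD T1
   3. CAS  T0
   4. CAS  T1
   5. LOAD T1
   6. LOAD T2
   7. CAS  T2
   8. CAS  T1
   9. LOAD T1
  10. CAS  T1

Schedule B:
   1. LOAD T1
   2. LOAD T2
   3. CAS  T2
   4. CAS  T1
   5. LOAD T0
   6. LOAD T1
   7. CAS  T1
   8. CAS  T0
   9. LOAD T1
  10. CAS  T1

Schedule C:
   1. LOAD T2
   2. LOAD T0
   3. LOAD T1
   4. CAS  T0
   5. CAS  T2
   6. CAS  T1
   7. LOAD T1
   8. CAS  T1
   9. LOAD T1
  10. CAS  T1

Tracing schedule B:
   1) LOAD T1:  M=3  r_T1=3
   2) LOAD T2:  M=3  r_T2=3
   3) CAS  T2:  M=4  r_T2=3 ✓
   4) CAS  T1:  M=4  r_T1=3 ✗
   5) LOAD T0:  M=4  r_T0=4
   6) LOAD T1:  M=4  r_T1=4
   7) CAS  T1:  M=5  r_T1=4 ✓
   8) CAS  T0:  M=5  r_T0=4 ✗
   9) LOAD T1:  M=5  r_T1=5
  10) CAS  T1:  M=6  r_T1=5 ✓

B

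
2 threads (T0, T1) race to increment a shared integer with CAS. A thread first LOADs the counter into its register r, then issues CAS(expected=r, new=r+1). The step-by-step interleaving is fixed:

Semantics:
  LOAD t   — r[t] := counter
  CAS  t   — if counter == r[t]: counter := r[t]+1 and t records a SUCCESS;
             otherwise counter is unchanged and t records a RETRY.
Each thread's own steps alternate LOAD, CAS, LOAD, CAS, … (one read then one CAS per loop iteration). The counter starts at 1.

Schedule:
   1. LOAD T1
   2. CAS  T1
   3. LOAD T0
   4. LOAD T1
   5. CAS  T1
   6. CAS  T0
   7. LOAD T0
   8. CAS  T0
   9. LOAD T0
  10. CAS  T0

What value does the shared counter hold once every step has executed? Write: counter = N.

counter = 5

#1 T1 reads 1
#2 T1 CAS(1→2) writes; counter now 2
#3 T0 reads 2
#4 T1 reads 2
#5 T1 CAS(2→3) writes; counter now 3
#6 T0 CAS(2→3) fails; counter now 3
#7 T0 reads 3
#8 T0 CAS(3→4) writes; counter now 4
#9 T0 reads 4
#10 T0 CAS(4→5) writes; counter now 5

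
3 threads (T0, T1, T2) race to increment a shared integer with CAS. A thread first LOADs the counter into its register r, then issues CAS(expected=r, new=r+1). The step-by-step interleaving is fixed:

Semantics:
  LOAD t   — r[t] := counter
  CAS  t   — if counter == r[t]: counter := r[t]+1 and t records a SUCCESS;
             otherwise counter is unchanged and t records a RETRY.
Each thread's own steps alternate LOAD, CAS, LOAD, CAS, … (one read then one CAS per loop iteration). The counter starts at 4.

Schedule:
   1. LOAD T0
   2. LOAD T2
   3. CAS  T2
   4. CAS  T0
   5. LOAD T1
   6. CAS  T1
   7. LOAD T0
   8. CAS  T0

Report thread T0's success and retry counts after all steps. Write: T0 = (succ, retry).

T0 = (1, 1)

step 1: T0 LOAD ⇒ load; ctr=4 reg=4
step 2: T2 LOAD ⇒ load; ctr=4 reg=4
step 3: T2 CAS ⇒ ok; ctr=5 reg=4
step 4: T0 CAS ⇒ retry; ctr=5 reg=4
step 5: T1 LOAD ⇒ load; ctr=5 reg=5
step 6: T1 CAS ⇒ ok; ctr=6 reg=5
step 7: T0 LOAD ⇒ load; ctr=6 reg=6
step 8: T0 CAS ⇒ ok; ctr=7 reg=6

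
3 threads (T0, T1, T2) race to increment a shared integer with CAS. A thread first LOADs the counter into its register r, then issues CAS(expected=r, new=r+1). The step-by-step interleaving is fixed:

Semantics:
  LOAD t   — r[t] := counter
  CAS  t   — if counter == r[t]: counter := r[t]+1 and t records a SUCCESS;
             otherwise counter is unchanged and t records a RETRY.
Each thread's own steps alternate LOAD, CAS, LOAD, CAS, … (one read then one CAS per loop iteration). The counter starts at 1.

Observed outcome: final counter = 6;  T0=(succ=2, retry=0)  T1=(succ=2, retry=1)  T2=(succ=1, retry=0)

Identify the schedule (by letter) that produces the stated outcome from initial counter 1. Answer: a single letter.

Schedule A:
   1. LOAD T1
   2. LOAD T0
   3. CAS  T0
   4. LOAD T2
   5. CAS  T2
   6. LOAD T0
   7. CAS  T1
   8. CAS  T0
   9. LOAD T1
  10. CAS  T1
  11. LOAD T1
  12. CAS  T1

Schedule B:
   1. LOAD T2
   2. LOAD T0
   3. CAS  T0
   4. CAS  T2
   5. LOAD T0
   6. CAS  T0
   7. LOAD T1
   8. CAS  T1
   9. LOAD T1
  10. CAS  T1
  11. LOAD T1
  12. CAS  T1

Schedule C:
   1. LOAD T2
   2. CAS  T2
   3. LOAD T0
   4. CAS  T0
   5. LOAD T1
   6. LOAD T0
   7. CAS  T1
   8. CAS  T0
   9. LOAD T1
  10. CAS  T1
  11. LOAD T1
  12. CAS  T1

A

Run A:
#1 T1 reads 1
#2 T0 reads 1
#3 T0 CAS(1→2) writes; counter now 2
#4 T2 reads 2
#5 T2 CAS(2→3) writes; counter now 3
#6 T0 reads 3
#7 T1 CAS(1→2) fails; counter now 3
#8 T0 CAS(3→4) writes; counter now 4
#9 T1 reads 4
#10 T1 CAS(4→5) writes; counter now 5
#11 T1 reads 5
#12 T1 CAS(5→6) writes; counter now 6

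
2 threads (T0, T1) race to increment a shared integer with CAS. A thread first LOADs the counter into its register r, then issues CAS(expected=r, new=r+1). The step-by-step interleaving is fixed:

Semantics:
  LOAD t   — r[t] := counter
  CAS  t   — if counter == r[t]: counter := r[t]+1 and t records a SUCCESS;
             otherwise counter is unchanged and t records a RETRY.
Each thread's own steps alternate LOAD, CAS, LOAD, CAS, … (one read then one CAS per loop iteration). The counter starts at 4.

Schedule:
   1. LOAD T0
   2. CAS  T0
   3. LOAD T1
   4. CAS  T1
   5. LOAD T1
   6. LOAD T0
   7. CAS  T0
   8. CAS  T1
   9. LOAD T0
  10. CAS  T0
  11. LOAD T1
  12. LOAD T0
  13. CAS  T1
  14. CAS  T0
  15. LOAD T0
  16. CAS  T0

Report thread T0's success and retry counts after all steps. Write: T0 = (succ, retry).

T0 = (4, 1)

T0 LOAD — after: cnt=4, r=4 — load
T0 CAS — after: cnt=5, r=4 — ok
T1 LOAD — after: cnt=5, r=5 — load
T1 CAS — after: cnt=6, r=5 — ok
T1 LOAD — after: cnt=6, r=6 — load
T0 LOAD — after: cnt=6, r=6 — load
T0 CAS — after: cnt=7, r=6 — ok
T1 CAS — after: cnt=7, r=6 — retry
T0 LOAD — after: cnt=7, r=7 — load
T0 CAS — after: cnt=8, r=7 — ok
T1 LOAD — after: cnt=8, r=8 — load
T0 LOAD — after: cnt=8, r=8 — load
T1 CAS — after: cnt=9, r=8 — ok
T0 CAS — after: cnt=9, r=8 — retry
T0 LOAD — after: cnt=9, r=9 — load
T0 CAS — after: cnt=10, r=9 — ok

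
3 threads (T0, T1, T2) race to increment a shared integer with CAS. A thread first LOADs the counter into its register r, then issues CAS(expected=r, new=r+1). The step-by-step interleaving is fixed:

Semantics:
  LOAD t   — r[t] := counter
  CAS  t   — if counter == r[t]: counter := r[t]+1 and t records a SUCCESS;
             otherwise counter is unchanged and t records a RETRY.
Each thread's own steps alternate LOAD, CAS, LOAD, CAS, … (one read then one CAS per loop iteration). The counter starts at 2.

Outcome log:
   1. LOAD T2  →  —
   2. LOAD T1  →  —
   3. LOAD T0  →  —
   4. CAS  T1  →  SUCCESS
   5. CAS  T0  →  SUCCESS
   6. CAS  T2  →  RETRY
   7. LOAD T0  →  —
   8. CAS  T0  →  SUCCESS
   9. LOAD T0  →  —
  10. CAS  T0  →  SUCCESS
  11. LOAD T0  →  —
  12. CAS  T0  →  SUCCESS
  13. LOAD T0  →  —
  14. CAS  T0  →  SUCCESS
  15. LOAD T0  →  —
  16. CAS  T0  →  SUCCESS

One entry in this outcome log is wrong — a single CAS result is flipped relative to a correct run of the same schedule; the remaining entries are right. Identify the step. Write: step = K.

step = 5

Reference trace:
1. LOAD T2 → mem=2 r[T2]=2 [LOAD]
2. LOAD T1 → mem=2 r[T1]=2 [LOAD]
3. LOAD T0 → mem=2 r[T0]=2 [LOAD]
4. CAS T1 → mem=3 r[T1]=2 [OK]
5. CAS T0 → mem=3 r[T0]=2 [RETRY]
6. CAS T2 → mem=3 r[T2]=2 [RETRY]
7. LOAD T0 → mem=3 r[T0]=3 [LOAD]
8. CAS T0 → mem=4 r[T0]=3 [OK]
9. LOAD T0 → mem=4 r[T0]=4 [LOAD]
10. CAS T0 → mem=5 r[T0]=4 [OK]
11. LOAD T0 → mem=5 r[T0]=5 [LOAD]
12. CAS T0 → mem=6 r[T0]=5 [OK]
13. LOAD T0 → mem=6 r[T0]=6 [LOAD]
14. CAS T0 → mem=7 r[T0]=6 [OK]
15. LOAD T0 → mem=7 r[T0]=7 [LOAD]
16. CAS T0 → mem=8 r[T0]=7 [OK]
Flip is step 5.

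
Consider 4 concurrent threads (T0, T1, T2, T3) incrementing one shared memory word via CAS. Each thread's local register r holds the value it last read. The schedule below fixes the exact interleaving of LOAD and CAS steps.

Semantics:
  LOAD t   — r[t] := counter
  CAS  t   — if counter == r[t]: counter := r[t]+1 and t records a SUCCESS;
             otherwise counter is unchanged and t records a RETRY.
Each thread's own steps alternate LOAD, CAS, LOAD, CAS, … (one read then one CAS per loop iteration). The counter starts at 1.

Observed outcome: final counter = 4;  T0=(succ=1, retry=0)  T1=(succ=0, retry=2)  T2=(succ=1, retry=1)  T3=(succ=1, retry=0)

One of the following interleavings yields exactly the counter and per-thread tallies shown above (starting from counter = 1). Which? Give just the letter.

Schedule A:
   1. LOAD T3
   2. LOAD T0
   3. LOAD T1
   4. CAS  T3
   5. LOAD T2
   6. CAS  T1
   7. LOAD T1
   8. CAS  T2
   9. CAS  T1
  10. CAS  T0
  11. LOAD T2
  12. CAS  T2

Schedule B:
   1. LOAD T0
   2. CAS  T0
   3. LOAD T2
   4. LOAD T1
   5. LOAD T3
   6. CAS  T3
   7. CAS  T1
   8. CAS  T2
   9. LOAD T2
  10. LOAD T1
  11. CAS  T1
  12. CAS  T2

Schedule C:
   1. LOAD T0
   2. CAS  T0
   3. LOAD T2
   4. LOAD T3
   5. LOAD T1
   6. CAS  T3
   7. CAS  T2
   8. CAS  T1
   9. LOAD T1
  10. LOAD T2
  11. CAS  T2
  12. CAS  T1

Tracing schedule C:
#1 T0 reads 1
#2 T0 CAS(1→2) writes; counter now 2
#3 T2 reads 2
#4 T3 reads 2
#5 T1 reads 2
#6 T3 CAS(2→3) writes; counter now 3
#7 T2 CAS(2→3) fails; counter now 3
#8 T1 CAS(2→3) fails; counter now 3
#9 T1 reads 3
#10 T2 reads 3
#11 T2 CAS(3→4) writes; counter now 4
#12 T1 CAS(3→4) fails; counter now 4

C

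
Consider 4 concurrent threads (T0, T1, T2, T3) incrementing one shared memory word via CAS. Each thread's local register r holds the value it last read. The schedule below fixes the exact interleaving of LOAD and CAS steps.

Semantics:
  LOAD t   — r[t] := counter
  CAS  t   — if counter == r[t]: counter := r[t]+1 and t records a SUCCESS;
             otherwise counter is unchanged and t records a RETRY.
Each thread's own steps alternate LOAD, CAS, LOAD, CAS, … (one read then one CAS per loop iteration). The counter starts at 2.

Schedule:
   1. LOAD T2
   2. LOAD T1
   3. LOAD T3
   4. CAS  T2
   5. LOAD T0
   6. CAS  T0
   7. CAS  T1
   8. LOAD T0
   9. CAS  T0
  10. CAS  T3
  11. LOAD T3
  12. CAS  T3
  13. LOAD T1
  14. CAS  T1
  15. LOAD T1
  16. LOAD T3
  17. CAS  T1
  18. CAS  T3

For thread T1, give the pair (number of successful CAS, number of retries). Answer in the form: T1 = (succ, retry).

T2 LOAD — after: cnt=2, r=2 — load
T1 LOAD — after: cnt=2, r=2 — load
T3 LOAD — after: cnt=2, r=2 — load
T2 CAS — after: cnt=3, r=2 — ok
T0 LOAD — after: cnt=3, r=3 — load
T0 CAS — after: cnt=4, r=3 — ok
T1 CAS — after: cnt=4, r=2 — retry
T0 LOAD — after: cnt=4, r=4 — load
T0 CAS — after: cnt=5, r=4 — ok
T3 CAS — after: cnt=5, r=2 — retry
T3 LOAD — after: cnt=5, r=5 — load
T3 CAS — after: cnt=6, r=5 — ok
T1 LOAD — after: cnt=6, r=6 — load
T1 CAS — after: cnt=7, r=6 — ok
T1 LOAD — after: cnt=7, r=7 — load
T3 LOAD — after: cnt=7, r=7 — load
T1 CAS — after: cnt=8, r=7 — ok
T3 CAS — after: cnt=8, r=7 — retry

T1 = (2, 1)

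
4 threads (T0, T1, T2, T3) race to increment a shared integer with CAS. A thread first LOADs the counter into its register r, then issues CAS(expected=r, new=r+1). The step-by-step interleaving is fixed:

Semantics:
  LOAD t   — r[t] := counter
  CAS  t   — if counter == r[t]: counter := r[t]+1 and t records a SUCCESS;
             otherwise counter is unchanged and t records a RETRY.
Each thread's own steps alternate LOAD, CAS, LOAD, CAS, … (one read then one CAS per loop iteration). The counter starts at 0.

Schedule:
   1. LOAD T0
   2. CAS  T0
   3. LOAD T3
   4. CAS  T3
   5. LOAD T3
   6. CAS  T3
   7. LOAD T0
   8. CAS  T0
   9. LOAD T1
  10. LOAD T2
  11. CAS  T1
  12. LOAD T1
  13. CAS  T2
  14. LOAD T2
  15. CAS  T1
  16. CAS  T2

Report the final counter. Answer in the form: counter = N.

counter = 6

step 1: T0 LOAD ⇒ load; ctr=0 reg=0
step 2: T0 CAS ⇒ ok; ctr=1 reg=0
step 3: T3 LOAD ⇒ load; ctr=1 reg=1
step 4: T3 CAS ⇒ ok; ctr=2 reg=1
step 5: T3 LOAD ⇒ load; ctr=2 reg=2
step 6: T3 CAS ⇒ ok; ctr=3 reg=2
step 7: T0 LOAD ⇒ load; ctr=3 reg=3
step 8: T0 CAS ⇒ ok; ctr=4 reg=3
step 9: T1 LOAD ⇒ load; ctr=4 reg=4
step 10: T2 LOAD ⇒ load; ctr=4 reg=4
step 11: T1 CAS ⇒ ok; ctr=5 reg=4
step 12: T1 LOAD ⇒ load; ctr=5 reg=5
step 13: T2 CAS ⇒ retry; ctr=5 reg=4
step 14: T2 LOAD ⇒ load; ctr=5 reg=5
step 15: T1 CAS ⇒ ok; ctr=6 reg=5
step 16: T2 CAS ⇒ retry; ctr=6 reg=5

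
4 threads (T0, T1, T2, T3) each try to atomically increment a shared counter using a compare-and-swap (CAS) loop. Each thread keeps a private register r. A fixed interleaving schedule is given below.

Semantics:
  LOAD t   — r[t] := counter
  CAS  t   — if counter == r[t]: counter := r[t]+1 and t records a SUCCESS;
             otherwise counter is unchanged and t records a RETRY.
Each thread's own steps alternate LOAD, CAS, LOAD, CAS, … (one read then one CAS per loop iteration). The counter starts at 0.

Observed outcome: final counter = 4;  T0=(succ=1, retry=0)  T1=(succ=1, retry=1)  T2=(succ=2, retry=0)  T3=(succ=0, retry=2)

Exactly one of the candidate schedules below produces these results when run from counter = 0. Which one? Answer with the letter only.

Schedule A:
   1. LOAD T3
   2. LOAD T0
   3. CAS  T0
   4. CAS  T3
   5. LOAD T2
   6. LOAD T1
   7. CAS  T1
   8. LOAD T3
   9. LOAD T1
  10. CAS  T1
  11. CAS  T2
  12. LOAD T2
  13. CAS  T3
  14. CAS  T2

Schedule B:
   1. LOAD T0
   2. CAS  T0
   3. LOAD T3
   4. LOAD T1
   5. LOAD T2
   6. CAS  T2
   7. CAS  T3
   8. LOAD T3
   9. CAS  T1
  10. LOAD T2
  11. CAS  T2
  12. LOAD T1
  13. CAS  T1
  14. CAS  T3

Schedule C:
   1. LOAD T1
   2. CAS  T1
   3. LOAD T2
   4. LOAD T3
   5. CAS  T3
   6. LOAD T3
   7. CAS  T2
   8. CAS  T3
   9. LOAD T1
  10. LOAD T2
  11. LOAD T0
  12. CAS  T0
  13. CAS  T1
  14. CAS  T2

Run B:
   1) LOAD T0:  M=0  r_T0=0
   2) CAS  T0:  M=1  r_T0=0 ✓
   3) LOAD T3:  M=1  r_T3=1
   4) LOAD T1:  M=1  r_T1=1
   5) LOAD T2:  M=1  r_T2=1
   6) CAS  T2:  M=2  r_T2=1 ✓
   7) CAS  T3:  M=2  r_T3=1 ✗
   8) LOAD T3:  M=2  r_T3=2
   9) CAS  T1:  M=2  r_T1=1 ✗
  10) LOAD T2:  M=2  r_T2=2
  11) CAS  T2:  M=3  r_T2=2 ✓
  12) LOAD T1:  M=3  r_T1=3
  13) CAS  T1:  M=4  r_T1=3 ✓
  14) CAS  T3:  M=4  r_T3=2 ✗

B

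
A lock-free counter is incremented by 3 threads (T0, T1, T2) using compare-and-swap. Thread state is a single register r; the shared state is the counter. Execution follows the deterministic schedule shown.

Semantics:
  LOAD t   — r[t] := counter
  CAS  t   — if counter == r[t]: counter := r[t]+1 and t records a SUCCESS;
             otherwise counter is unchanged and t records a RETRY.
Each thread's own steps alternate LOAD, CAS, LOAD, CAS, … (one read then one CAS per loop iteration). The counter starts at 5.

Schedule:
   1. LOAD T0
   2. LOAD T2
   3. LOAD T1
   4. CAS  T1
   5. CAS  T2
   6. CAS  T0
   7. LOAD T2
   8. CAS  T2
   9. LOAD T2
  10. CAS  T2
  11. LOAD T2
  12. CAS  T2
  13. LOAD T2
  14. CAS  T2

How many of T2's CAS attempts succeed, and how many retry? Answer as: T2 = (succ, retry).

1. LOAD T0 → mem=5 r[T0]=5 [LOAD]
2. LOAD T2 → mem=5 r[T2]=5 [LOAD]
3. LOAD T1 → mem=5 r[T1]=5 [LOAD]
4. CAS T1 → mem=6 r[T1]=5 [OK]
5. CAS T2 → mem=6 r[T2]=5 [RETRY]
6. CAS T0 → mem=6 r[T0]=5 [RETRY]
7. LOAD T2 → mem=6 r[T2]=6 [LOAD]
8. CAS T2 → mem=7 r[T2]=6 [OK]
9. LOAD T2 → mem=7 r[T2]=7 [LOAD]
10. CAS T2 → mem=8 r[T2]=7 [OK]
11. LOAD T2 → mem=8 r[T2]=8 [LOAD]
12. CAS T2 → mem=9 r[T2]=8 [OK]
13. LOAD T2 → mem=9 r[T2]=9 [LOAD]
14. CAS T2 → mem=10 r[T2]=9 [OK]

T2 = (4, 1)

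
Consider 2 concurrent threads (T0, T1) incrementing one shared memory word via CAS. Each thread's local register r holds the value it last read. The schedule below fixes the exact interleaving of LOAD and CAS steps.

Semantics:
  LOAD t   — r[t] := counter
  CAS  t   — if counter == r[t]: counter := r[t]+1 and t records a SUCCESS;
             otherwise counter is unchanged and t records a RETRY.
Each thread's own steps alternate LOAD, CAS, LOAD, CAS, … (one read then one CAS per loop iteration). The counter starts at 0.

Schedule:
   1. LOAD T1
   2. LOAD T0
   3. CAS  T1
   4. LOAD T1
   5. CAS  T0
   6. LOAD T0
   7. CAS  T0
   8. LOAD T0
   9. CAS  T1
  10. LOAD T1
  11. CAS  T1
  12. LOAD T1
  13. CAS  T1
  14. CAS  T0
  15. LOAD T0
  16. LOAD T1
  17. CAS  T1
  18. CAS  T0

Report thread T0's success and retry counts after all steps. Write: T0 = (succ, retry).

T0 = (1, 3)

1. LOAD T1 → mem=0 r[T1]=0 [LOAD]
2. LOAD T0 → mem=0 r[T0]=0 [LOAD]
3. CAS T1 → mem=1 r[T1]=0 [OK]
4. LOAD T1 → mem=1 r[T1]=1 [LOAD]
5. CAS T0 → mem=1 r[T0]=0 [RETRY]
6. LOAD T0 → mem=1 r[T0]=1 [LOAD]
7. CAS T0 → mem=2 r[T0]=1 [OK]
8. LOAD T0 → mem=2 r[T0]=2 [LOAD]
9. CAS T1 → mem=2 r[T1]=1 [RETRY]
10. LOAD T1 → mem=2 r[T1]=2 [LOAD]
11. CAS T1 → mem=3 r[T1]=2 [OK]
12. LOAD T1 → mem=3 r[T1]=3 [LOAD]
13. CAS T1 → mem=4 r[T1]=3 [OK]
14. CAS T0 → mem=4 r[T0]=2 [RETRY]
15. LOAD T0 → mem=4 r[T0]=4 [LOAD]
16. LOAD T1 → mem=4 r[T1]=4 [LOAD]
17. CAS T1 → mem=5 r[T1]=4 [OK]
18. CAS T0 → mem=5 r[T0]=4 [RETRY]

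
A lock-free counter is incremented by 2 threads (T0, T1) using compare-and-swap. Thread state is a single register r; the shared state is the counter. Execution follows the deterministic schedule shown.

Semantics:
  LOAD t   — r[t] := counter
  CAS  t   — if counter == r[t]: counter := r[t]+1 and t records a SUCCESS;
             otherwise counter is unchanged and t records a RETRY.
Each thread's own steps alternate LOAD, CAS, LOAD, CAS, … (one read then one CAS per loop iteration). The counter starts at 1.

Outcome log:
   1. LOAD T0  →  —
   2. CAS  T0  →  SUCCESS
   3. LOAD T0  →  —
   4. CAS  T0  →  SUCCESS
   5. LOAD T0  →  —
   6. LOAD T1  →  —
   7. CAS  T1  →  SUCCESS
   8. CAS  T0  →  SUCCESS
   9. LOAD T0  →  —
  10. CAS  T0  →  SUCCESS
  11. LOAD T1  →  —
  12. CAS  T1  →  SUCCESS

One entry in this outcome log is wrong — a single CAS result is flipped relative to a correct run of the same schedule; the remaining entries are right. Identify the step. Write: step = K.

step = 8

Correct run:
   1) LOAD T0:  M=1  r_T0=1
   2) CAS  T0:  M=2  r_T0=1 ✓
   3) LOAD T0:  M=2  r_T0=2
   4) CAS  T0:  M=3  r_T0=2 ✓
   5) LOAD T0:  M=3  r_T0=3
   6) LOAD T1:  M=3  r_T1=3
   7) CAS  T1:  M=4  r_T1=3 ✓
   8) CAS  T0:  M=4  r_T0=3 ✗
   9) LOAD T0:  M=4  r_T0=4
  10) CAS  T0:  M=5  r_T0=4 ✓
  11) LOAD T1:  M=5  r_T1=5
  12) CAS  T1:  M=6  r_T1=5 ✓
Mismatch at 8.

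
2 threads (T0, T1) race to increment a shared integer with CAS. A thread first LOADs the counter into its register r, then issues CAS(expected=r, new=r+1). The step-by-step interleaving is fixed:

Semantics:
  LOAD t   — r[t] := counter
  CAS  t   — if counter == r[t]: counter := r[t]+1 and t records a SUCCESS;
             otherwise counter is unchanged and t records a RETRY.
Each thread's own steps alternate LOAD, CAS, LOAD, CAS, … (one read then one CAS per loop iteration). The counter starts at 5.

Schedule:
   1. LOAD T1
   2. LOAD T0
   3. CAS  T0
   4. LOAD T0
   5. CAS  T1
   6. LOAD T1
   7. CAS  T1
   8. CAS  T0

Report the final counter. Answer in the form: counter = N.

counter = 7

[1] T1.load  rd  (counter 5, T1.r 5)
[2] T0.load  rd  (counter 5, T0.r 5)
[3] T0.cas  hit  (counter 6, T0.r 5)
[4] T0.load  rd  (counter 6, T0.r 6)
[5] T1.cas  miss  (counter 6, T1.r 5)
[6] T1.load  rd  (counter 6, T1.r 6)
[7] T1.cas  hit  (counter 7, T1.r 6)
[8] T0.cas  miss  (counter 7, T0.r 6)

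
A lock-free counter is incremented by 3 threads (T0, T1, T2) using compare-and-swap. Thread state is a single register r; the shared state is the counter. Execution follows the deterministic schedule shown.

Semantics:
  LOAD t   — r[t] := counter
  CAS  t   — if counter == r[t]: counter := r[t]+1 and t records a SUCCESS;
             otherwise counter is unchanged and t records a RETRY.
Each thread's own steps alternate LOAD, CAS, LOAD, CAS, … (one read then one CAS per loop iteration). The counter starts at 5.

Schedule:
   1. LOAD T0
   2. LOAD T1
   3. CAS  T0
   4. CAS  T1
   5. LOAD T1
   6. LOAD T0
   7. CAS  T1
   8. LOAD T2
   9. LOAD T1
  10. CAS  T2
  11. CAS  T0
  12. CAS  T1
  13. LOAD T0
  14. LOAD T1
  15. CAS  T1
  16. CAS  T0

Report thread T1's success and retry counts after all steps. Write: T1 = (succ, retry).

step 1: T0 LOAD ⇒ load; ctr=5 reg=5
step 2: T1 LOAD ⇒ load; ctr=5 reg=5
step 3: T0 CAS ⇒ ok; ctr=6 reg=5
step 4: T1 CAS ⇒ retry; ctr=6 reg=5
step 5: T1 LOAD ⇒ load; ctr=6 reg=6
step 6: T0 LOAD ⇒ load; ctr=6 reg=6
step 7: T1 CAS ⇒ ok; ctr=7 reg=6
step 8: T2 LOAD ⇒ load; ctr=7 reg=7
step 9: T1 LOAD ⇒ load; ctr=7 reg=7
step 10: T2 CAS ⇒ ok; ctr=8 reg=7
step 11: T0 CAS ⇒ retry; ctr=8 reg=6
step 12: T1 CAS ⇒ retry; ctr=8 reg=7
step 13: T0 LOAD ⇒ load; ctr=8 reg=8
step 14: T1 LOAD ⇒ load; ctr=8 reg=8
step 15: T1 CAS ⇒ ok; ctr=9 reg=8
step 16: T0 CAS ⇒ retry; ctr=9 reg=8

T1 = (2, 2)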